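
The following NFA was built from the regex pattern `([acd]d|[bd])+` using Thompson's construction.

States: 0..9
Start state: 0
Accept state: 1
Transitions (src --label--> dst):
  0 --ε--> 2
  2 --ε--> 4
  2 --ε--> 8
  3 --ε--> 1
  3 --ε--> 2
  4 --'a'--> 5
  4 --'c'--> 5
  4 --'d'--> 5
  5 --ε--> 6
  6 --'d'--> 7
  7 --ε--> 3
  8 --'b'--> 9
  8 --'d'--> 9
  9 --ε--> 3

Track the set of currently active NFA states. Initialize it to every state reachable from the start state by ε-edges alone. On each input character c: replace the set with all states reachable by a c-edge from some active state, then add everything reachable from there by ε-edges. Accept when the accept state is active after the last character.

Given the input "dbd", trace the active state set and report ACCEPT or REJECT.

initial (ε-close {0}): {0,2,4,8}
'd' @ 1: {1,2,3,4,5,6,8,9}  ✓accept
'b' @ 2: {1,2,3,4,8,9}  ✓accept
'd' @ 3: {1,2,3,4,5,6,8,9}  ✓accept
final: {1,2,3,4,5,6,8,9}; accept 1 in set

Answer: ACCEPT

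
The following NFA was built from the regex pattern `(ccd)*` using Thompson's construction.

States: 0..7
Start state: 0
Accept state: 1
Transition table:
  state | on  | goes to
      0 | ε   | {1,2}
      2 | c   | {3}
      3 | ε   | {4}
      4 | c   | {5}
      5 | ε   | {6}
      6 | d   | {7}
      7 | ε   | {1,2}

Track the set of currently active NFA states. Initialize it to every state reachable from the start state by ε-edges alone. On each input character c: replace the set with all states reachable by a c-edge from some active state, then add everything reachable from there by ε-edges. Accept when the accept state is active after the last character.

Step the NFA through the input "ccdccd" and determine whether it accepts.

S₀ = ε-closure({0}) = {0,1,2}
'c' @ 1: {3,4}
'c' @ 2: {5,6}
'd' @ 3: {1,2,7}  (accept∈set)
'c' @ 4: {3,4}
'c' @ 5: {5,6}
'd' @ 6: {1,2,7}  (accept∈set)
end set {1,2,7} — state 1 in

Answer: ACCEPT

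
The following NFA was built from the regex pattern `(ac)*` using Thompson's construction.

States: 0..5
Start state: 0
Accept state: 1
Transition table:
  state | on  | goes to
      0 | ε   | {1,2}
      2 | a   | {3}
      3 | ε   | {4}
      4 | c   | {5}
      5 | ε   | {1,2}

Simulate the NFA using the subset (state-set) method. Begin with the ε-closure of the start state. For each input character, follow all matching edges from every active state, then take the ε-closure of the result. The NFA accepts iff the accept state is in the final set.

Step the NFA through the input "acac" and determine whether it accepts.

initial (ε-close {0}): {0,1,2}
'a' @ 1: {3,4}
'c' @ 2: {1,2,5}  ✓accept
'a' @ 3: {3,4}
'c' @ 4: {1,2,5}  ✓accept
final: {1,2,5}; accept 1 in set

Answer: ACCEPT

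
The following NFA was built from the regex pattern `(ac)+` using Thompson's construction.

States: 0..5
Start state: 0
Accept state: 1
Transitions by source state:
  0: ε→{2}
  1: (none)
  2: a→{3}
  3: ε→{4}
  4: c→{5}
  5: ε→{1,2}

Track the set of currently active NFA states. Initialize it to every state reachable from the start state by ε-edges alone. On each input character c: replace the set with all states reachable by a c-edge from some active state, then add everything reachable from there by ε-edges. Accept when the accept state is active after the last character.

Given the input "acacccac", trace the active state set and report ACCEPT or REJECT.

Answer: REJECT

Trace:
start: ε-closure({0}) = {0,2}
'a' @ 1: {3,4}
'c' @ 2: {1,2,5}  ✓accept
'a' @ 3: {3,4}
'c' @ 4: {1,2,5}  ✓accept
'c' @ 5: {}  — no active states
rest 'cac' ignored (set empty)
end set {} — state 1 not in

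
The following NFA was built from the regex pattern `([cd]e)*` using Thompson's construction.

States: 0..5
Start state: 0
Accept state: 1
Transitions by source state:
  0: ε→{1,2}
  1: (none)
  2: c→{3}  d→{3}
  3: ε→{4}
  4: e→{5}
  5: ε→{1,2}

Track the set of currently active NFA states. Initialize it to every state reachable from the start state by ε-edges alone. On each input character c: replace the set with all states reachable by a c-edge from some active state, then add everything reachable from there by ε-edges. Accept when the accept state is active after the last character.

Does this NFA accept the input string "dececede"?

Answer: ACCEPT

Trace:
initial (ε-close {0}): {0,1,2}
'd' @ 1: {3,4}
'e' @ 2: {1,2,5}  [accepting]
'c' @ 3: {3,4}
'e' @ 4: {1,2,5}  [accepting]
'c' @ 5: {3,4}
'e' @ 6: {1,2,5}  [accepting]
'd' @ 7: {3,4}
'e' @ 8: {1,2,5}  [accepting]
final: {1,2,5}; accept 1 in set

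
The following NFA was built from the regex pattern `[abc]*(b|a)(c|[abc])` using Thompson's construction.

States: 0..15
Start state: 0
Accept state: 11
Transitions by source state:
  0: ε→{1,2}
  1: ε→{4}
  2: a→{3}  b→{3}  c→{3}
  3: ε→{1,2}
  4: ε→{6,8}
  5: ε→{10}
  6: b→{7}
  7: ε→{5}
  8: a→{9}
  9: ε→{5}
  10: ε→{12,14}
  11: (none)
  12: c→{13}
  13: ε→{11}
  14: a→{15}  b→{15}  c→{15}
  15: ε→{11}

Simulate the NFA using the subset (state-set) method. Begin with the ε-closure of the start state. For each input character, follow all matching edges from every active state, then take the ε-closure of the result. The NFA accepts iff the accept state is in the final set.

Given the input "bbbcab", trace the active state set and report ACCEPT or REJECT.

Answer: ACCEPT

Trace:
initial (ε-close {0}): {0,1,2,4,6,8}
'b' @ 1: {1,2,3,4,5,6,7,8,10,12,14}
'b' @ 2: {1,2,3,4,5,6,7,8,10,11,12,14,15}  ✓accept
'b' @ 3: {1,2,3,4,5,6,7,8,10,11,12,14,15}  ✓accept
'c' @ 4: {1,2,3,4,6,8,11,13,15}  ✓accept
'a' @ 5: {1,2,3,4,5,6,8,9,10,12,14}
'b' @ 6: {1,2,3,4,5,6,7,8,10,11,12,14,15}  ✓accept
end set {1,2,3,4,5,6,7,8,10,11,12,14,15} — state 11 in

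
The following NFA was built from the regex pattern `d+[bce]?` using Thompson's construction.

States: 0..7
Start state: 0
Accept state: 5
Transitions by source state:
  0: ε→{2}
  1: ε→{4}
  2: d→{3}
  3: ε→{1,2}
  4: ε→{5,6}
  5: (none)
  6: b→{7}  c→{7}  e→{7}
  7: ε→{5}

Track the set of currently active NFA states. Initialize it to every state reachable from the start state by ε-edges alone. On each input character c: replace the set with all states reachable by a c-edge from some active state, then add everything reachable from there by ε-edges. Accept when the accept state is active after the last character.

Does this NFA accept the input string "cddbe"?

S₀ = ε-closure({0}) = {0,2}
'c' @ 1: {}  — state set empty
rest 'ddbe' ignored (set empty)
after full input: {}  (accept=5 not in)

Answer: REJECT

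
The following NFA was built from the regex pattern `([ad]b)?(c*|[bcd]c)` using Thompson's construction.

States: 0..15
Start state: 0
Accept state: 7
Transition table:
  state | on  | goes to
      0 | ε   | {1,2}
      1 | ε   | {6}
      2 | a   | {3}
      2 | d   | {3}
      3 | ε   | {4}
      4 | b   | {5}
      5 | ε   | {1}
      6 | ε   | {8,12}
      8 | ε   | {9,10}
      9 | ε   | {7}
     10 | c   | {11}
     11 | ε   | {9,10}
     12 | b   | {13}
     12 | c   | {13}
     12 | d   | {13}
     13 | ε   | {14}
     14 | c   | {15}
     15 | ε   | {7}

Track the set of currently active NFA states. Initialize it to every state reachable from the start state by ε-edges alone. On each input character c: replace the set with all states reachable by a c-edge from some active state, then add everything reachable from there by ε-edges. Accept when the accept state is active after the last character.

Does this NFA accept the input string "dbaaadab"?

start: ε-closure({0}) = {0,1,2,6,7,8,9,10,12}
'd' @ 1: {3,4,13,14}
'b' @ 2: {1,5,6,7,8,9,10,12}  ✓accept
'a' @ 3: {}  — no active states
rest 'aadab' ignored (set empty)
after full input: {}  (accept=7 not in)

Answer: REJECT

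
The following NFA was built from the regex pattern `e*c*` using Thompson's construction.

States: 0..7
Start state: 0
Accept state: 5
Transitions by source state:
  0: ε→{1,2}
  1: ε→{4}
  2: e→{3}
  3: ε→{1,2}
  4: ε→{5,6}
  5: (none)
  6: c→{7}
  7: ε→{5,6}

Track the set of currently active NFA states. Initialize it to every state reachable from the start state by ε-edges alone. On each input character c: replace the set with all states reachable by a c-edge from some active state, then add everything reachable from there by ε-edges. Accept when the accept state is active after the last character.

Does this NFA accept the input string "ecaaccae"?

Answer: REJECT

Derivation:
initial (ε-close {0}): {0,1,2,4,5,6}
'e' @ 1: {1,2,3,4,5,6}  [accepting]
'c' @ 2: {5,6,7}  [accepting]
'a' @ 3: {}  — no active states
rest 'accae' ignored (set empty)
final: {}; accept 5 not in set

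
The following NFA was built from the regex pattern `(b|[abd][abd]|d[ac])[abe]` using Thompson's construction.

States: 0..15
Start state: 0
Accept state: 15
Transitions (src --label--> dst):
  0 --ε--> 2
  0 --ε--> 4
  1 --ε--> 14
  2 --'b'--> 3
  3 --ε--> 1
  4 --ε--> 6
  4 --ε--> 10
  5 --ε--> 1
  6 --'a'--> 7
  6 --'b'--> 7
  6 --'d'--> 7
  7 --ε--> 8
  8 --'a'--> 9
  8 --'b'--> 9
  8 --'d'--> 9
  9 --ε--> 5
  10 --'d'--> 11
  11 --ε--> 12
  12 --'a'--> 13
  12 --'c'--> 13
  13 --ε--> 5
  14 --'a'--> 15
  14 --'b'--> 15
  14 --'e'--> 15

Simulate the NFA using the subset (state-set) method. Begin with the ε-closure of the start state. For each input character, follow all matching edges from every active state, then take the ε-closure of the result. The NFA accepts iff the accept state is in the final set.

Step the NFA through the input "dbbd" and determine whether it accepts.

Answer: REJECT

Derivation:
initial (ε-close {0}): {0,2,4,6,10}
'd' @ 1: {7,8,11,12}
'b' @ 2: {1,5,9,14}
'b' @ 3: {15}  (accept∈set)
'd' @ 4: {}  — no active states
after full input: {}  (accept=15 not in)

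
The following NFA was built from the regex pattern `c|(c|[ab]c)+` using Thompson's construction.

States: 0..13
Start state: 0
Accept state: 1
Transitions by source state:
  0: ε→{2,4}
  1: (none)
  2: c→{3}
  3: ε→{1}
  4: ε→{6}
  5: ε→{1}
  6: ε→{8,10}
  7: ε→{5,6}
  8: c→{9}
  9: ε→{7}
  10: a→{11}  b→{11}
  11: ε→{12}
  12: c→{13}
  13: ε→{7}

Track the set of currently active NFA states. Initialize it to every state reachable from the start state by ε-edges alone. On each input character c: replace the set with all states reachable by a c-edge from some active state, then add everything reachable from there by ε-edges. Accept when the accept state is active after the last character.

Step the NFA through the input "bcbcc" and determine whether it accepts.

Answer: ACCEPT

Trace:
S₀ = ε-closure({0}) = {0,2,4,6,8,10}
'b' @ 1: {11,12}
'c' @ 2: {1,5,6,7,8,10,13}  ✓accept
'b' @ 3: {11,12}
'c' @ 4: {1,5,6,7,8,10,13}  ✓accept
'c' @ 5: {1,5,6,7,8,9,10}  ✓accept
after full input: {1,5,6,7,8,9,10}  (accept=1 in)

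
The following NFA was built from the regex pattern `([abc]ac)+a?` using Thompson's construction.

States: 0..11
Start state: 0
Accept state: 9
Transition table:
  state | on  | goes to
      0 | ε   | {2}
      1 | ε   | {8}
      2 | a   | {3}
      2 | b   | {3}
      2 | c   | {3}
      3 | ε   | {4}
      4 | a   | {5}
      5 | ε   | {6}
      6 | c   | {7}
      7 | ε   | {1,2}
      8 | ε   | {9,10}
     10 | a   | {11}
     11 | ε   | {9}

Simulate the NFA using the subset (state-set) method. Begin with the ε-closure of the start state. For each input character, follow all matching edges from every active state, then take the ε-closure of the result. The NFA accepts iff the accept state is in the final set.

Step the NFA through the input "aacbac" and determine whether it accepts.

Answer: ACCEPT

Trace:
start: ε-closure({0}) = {0,2}
'a' @ 1: {3,4}
'a' @ 2: {5,6}
'c' @ 3: {1,2,7,8,9,10}  ✓accept
'b' @ 4: {3,4}
'a' @ 5: {5,6}
'c' @ 6: {1,2,7,8,9,10}  ✓accept
end set {1,2,7,8,9,10} — state 9 in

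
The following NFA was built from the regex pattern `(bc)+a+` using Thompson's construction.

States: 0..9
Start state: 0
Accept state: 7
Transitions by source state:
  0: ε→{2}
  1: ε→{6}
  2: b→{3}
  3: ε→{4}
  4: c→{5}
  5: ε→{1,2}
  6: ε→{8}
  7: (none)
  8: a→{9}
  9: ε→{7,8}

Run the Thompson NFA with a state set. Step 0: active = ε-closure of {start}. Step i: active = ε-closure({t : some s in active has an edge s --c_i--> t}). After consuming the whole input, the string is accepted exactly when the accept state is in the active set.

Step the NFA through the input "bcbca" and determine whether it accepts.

Answer: ACCEPT

Steps:
S₀ = ε-closure({0}) = {0,2}
'b' @ 1: {3,4}
'c' @ 2: {1,2,5,6,8}
'b' @ 3: {3,4}
'c' @ 4: {1,2,5,6,8}
'a' @ 5: {7,8,9}  [accepting]
end set {7,8,9} — state 7 in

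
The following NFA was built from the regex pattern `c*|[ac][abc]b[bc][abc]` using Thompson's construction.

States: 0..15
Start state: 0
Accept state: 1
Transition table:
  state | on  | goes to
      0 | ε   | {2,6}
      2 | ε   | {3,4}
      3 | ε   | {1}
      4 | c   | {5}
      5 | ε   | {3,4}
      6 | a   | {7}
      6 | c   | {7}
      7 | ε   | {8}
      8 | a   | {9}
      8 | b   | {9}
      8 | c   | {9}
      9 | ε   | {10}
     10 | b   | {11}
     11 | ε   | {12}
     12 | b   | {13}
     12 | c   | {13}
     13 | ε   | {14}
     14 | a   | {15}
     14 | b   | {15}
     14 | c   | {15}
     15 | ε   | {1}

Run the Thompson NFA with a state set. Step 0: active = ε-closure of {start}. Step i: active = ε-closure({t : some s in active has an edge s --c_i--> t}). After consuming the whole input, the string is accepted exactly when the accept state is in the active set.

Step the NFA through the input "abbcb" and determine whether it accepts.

Answer: ACCEPT

Steps:
initial (ε-close {0}): {0,1,2,3,4,6}
'a' @ 1: {7,8}
'b' @ 2: {9,10}
'b' @ 3: {11,12}
'c' @ 4: {13,14}
'b' @ 5: {1,15}  (accept∈set)
after full input: {1,15}  (accept=1 in)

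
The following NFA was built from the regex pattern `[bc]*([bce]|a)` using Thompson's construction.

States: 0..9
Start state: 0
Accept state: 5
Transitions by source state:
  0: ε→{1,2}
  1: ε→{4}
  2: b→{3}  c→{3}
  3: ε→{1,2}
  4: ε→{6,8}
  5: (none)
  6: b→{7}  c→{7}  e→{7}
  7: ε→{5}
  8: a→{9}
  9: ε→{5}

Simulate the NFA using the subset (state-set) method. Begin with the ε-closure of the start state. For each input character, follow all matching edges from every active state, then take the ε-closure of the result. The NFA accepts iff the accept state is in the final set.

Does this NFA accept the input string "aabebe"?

Answer: REJECT

Steps:
initial (ε-close {0}): {0,1,2,4,6,8}
'a' @ 1: {5,9}  (accept∈set)
'a' @ 2: {}  — state set empty
rest 'bebe' ignored (set empty)
after full input: {}  (accept=5 not in)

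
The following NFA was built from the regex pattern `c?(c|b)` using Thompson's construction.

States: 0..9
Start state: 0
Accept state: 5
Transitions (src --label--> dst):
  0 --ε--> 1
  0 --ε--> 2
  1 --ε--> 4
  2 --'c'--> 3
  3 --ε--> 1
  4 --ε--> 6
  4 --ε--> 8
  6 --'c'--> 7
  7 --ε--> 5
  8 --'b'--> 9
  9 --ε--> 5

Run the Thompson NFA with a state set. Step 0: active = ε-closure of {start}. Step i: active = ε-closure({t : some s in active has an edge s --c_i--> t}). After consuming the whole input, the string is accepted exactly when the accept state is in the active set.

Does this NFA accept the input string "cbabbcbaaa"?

start: ε-closure({0}) = {0,1,2,4,6,8}
'c' @ 1: {1,3,4,5,6,7,8}  [accepting]
'b' @ 2: {5,9}  [accepting]
'a' @ 3: {}  — no active states
rest 'bbcbaaa' ignored (set empty)
final: {}; accept 5 not in set

Answer: REJECT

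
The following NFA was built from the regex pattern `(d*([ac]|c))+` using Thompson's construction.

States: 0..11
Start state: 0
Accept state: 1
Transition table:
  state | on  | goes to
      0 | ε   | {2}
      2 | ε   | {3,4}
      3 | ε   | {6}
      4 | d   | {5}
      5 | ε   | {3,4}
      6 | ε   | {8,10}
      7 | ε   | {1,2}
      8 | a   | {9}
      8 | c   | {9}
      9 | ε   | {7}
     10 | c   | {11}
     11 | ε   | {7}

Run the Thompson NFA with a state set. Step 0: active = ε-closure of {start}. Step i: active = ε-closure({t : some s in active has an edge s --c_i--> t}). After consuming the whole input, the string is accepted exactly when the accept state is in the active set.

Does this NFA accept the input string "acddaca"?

S₀ = ε-closure({0}) = {0,2,3,4,6,8,10}
'a' @ 1: {1,2,3,4,6,7,8,9,10}  ✓accept
'c' @ 2: {1,2,3,4,6,7,8,9,10,11}  ✓accept
'd' @ 3: {3,4,5,6,8,10}
'd' @ 4: {3,4,5,6,8,10}
'a' @ 5: {1,2,3,4,6,7,8,9,10}  ✓accept
'c' @ 6: {1,2,3,4,6,7,8,9,10,11}  ✓accept
'a' @ 7: {1,2,3,4,6,7,8,9,10}  ✓accept
after full input: {1,2,3,4,6,7,8,9,10}  (accept=1 in)

Answer: ACCEPT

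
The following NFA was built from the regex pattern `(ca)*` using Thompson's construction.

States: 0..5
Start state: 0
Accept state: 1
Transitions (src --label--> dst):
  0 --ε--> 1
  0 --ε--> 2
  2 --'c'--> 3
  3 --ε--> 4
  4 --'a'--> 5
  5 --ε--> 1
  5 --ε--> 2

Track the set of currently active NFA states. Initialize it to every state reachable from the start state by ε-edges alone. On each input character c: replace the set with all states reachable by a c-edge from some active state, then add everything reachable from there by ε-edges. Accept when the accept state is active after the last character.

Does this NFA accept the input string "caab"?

Answer: REJECT

Derivation:
S₀ = ε-closure({0}) = {0,1,2}
'c' @ 1: {3,4}
'a' @ 2: {1,2,5}  [accepting]
'a' @ 3: {}  — state set empty
rest 'b' ignored (set empty)
after full input: {}  (accept=1 not in)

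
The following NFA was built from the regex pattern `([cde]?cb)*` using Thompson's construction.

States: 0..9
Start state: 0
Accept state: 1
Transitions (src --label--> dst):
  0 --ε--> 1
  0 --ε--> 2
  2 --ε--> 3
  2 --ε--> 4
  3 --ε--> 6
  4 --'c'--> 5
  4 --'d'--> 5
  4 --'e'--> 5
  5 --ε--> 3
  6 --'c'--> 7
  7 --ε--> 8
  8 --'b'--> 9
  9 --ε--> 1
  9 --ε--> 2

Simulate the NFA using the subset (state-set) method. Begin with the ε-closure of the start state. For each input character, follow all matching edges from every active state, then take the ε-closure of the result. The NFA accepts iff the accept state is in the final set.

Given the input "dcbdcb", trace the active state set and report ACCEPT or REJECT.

start: ε-closure({0}) = {0,1,2,3,4,6}
'd' @ 1: {3,5,6}
'c' @ 2: {7,8}
'b' @ 3: {1,2,3,4,6,9}  ✓accept
'd' @ 4: {3,5,6}
'c' @ 5: {7,8}
'b' @ 6: {1,2,3,4,6,9}  ✓accept
after full input: {1,2,3,4,6,9}  (accept=1 in)

Answer: ACCEPT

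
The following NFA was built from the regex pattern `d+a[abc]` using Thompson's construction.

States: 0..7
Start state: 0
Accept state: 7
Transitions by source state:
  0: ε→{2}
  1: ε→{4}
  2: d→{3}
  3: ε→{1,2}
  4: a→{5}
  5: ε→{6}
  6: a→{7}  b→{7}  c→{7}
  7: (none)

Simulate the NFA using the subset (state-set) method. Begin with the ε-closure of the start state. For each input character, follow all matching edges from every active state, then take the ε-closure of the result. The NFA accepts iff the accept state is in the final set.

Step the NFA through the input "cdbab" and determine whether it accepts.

S₀ = ε-closure({0}) = {0,2}
'c' @ 1: {}  — no active states
rest 'dbab' ignored (set empty)
end set {} — state 7 not in

Answer: REJECT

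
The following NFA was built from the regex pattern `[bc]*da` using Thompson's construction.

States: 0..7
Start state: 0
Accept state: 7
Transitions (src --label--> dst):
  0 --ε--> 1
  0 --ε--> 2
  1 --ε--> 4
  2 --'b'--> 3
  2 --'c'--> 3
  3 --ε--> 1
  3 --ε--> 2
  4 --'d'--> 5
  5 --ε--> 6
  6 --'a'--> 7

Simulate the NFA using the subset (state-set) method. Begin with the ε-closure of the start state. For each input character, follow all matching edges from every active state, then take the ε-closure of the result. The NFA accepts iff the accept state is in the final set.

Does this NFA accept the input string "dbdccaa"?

initial (ε-close {0}): {0,1,2,4}
'd' @ 1: {5,6}
'b' @ 2: {}  — state set empty
rest 'dccaa' ignored (set empty)
final: {}; accept 7 not in set

Answer: REJECT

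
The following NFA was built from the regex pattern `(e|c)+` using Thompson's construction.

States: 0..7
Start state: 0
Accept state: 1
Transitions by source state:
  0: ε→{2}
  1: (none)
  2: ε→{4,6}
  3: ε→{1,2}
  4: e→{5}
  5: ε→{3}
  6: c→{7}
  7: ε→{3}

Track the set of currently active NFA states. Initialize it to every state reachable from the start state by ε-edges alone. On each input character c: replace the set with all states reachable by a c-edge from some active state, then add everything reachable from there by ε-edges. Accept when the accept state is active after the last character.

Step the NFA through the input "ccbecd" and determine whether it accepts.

Answer: REJECT

Steps:
start: ε-closure({0}) = {0,2,4,6}
'c' @ 1: {1,2,3,4,6,7}  (accept∈set)
'c' @ 2: {1,2,3,4,6,7}  (accept∈set)
'b' @ 3: {}  — no active states
rest 'ecd' ignored (set empty)
after full input: {}  (accept=1 not in)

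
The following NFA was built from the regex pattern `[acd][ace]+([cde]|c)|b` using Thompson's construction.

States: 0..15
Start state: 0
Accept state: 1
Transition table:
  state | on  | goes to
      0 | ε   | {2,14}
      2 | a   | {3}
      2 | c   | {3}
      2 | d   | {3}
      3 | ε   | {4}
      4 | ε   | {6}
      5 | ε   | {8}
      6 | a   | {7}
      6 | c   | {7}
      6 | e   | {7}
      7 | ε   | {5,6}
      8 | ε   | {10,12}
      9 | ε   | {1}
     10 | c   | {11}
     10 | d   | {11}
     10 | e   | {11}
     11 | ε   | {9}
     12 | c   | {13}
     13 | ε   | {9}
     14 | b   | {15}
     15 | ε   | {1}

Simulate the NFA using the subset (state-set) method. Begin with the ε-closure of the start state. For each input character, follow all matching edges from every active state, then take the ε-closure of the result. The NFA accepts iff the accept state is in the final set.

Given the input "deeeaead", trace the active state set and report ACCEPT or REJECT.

S₀ = ε-closure({0}) = {0,2,14}
'd' @ 1: {3,4,6}
'e' @ 2: {5,6,7,8,10,12}
'e' @ 3: {1,5,6,7,8,9,10,11,12}  ✓accept
'e' @ 4: {1,5,6,7,8,9,10,11,12}  ✓accept
'a' @ 5: {5,6,7,8,10,12}
'e' @ 6: {1,5,6,7,8,9,10,11,12}  ✓accept
'a' @ 7: {5,6,7,8,10,12}
'd' @ 8: {1,9,11}  ✓accept
final: {1,9,11}; accept 1 in set

Answer: ACCEPT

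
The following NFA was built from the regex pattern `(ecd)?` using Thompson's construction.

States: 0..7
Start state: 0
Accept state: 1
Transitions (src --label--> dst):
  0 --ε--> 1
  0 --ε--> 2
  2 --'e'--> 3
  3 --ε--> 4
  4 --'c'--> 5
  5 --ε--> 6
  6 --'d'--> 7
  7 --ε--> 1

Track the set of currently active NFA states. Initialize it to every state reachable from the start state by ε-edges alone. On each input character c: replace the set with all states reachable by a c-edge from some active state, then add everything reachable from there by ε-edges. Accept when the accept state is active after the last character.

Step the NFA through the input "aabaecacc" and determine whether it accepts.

S₀ = ε-closure({0}) = {0,1,2}
'a' @ 1: {}  — no active states
rest 'abaecacc' ignored (set empty)
end set {} — state 1 not in

Answer: REJECT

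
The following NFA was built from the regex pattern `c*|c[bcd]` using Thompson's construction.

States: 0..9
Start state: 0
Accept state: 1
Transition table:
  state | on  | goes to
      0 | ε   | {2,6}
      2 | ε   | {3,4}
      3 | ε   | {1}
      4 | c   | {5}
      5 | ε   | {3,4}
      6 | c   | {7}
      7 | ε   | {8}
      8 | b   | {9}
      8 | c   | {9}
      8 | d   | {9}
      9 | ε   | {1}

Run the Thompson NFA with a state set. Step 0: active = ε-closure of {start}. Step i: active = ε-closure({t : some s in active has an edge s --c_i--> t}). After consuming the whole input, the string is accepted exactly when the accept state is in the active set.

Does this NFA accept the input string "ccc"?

S₀ = ε-closure({0}) = {0,1,2,3,4,6}
'c' @ 1: {1,3,4,5,7,8}  [accepting]
'c' @ 2: {1,3,4,5,9}  [accepting]
'c' @ 3: {1,3,4,5}  [accepting]
after full input: {1,3,4,5}  (accept=1 in)

Answer: ACCEPT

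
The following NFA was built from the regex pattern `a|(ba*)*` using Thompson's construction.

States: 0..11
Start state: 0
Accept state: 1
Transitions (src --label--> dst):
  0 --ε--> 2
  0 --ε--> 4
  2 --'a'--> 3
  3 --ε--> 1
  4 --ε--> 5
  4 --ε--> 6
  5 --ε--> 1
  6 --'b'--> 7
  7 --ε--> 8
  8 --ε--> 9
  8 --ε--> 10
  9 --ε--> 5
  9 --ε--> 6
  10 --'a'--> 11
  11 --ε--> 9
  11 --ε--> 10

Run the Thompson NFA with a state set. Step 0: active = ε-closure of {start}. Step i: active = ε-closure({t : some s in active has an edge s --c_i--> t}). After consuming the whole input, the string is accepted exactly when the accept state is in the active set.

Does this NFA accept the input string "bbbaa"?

start: ε-closure({0}) = {0,1,2,4,5,6}
'b' @ 1: {1,5,6,7,8,9,10}  (accept∈set)
'b' @ 2: {1,5,6,7,8,9,10}  (accept∈set)
'b' @ 3: {1,5,6,7,8,9,10}  (accept∈set)
'a' @ 4: {1,5,6,9,10,11}  (accept∈set)
'a' @ 5: {1,5,6,9,10,11}  (accept∈set)
final: {1,5,6,9,10,11}; accept 1 in set

Answer: ACCEPT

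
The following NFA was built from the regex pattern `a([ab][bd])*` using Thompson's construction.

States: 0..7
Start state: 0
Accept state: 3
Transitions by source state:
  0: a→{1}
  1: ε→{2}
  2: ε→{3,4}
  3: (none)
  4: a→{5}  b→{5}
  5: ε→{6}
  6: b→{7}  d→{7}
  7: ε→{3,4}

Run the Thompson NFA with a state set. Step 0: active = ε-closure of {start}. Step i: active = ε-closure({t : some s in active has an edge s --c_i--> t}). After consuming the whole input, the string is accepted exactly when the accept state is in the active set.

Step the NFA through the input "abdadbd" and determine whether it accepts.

start: ε-closure({0}) = {0}
'a' @ 1: {1,2,3,4}  [accepting]
'b' @ 2: {5,6}
'd' @ 3: {3,4,7}  [accepting]
'a' @ 4: {5,6}
'd' @ 5: {3,4,7}  [accepting]
'b' @ 6: {5,6}
'd' @ 7: {3,4,7}  [accepting]
end set {3,4,7} — state 3 in

Answer: ACCEPT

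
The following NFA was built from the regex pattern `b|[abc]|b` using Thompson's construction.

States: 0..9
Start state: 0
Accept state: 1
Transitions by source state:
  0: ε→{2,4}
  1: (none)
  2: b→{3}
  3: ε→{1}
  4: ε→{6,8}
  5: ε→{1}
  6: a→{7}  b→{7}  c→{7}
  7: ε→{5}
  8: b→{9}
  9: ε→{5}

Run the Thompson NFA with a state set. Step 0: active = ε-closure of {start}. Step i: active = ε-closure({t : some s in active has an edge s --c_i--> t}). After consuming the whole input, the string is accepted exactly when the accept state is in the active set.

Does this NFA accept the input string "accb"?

Answer: REJECT

Trace:
S₀ = ε-closure({0}) = {0,2,4,6,8}
'a' @ 1: {1,5,7}  ✓accept
'c' @ 2: {}  — dead — no transitions
rest 'cb' ignored (set empty)
end set {} — state 1 not in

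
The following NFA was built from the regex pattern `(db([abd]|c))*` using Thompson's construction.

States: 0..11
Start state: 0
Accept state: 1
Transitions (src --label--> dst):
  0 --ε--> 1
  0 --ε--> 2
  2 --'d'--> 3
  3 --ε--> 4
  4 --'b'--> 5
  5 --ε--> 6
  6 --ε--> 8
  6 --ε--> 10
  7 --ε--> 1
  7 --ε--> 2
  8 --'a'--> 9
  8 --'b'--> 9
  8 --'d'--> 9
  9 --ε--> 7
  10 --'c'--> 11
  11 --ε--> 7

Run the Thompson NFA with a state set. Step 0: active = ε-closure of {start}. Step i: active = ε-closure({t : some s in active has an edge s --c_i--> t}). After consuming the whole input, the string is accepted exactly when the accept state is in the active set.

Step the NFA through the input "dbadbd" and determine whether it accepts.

Answer: ACCEPT

Steps:
S₀ = ε-closure({0}) = {0,1,2}
'd' @ 1: {3,4}
'b' @ 2: {5,6,8,10}
'a' @ 3: {1,2,7,9}  ✓accept
'd' @ 4: {3,4}
'b' @ 5: {5,6,8,10}
'd' @ 6: {1,2,7,9}  ✓accept
final: {1,2,7,9}; accept 1 in set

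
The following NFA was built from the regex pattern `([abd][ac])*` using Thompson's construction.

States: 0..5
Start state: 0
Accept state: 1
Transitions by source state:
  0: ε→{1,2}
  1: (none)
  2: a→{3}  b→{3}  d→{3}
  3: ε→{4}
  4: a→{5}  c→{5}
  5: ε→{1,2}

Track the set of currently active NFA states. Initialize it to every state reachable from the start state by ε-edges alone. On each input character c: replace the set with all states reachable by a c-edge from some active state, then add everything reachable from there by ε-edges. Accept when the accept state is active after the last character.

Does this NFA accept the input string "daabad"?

initial (ε-close {0}): {0,1,2}
'd' @ 1: {3,4}
'a' @ 2: {1,2,5}  (accept∈set)
'a' @ 3: {3,4}
'b' @ 4: {}  — dead — no transitions
rest 'ad' ignored (set empty)
final: {}; accept 1 not in set

Answer: REJECT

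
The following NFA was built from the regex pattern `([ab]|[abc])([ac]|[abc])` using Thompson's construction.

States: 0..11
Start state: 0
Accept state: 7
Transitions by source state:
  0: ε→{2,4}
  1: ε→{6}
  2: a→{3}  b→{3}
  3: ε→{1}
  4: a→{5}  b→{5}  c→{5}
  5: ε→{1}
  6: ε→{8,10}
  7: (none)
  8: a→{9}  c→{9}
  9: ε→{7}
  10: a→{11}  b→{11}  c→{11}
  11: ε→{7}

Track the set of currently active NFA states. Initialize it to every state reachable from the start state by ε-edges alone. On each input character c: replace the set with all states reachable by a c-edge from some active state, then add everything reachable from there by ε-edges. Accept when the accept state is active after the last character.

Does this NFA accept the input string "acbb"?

Answer: REJECT

Derivation:
initial (ε-close {0}): {0,2,4}
'a' @ 1: {1,3,5,6,8,10}
'c' @ 2: {7,9,11}  [accepting]
'b' @ 3: {}  — no active states
rest 'b' ignored (set empty)
final: {}; accept 7 not in set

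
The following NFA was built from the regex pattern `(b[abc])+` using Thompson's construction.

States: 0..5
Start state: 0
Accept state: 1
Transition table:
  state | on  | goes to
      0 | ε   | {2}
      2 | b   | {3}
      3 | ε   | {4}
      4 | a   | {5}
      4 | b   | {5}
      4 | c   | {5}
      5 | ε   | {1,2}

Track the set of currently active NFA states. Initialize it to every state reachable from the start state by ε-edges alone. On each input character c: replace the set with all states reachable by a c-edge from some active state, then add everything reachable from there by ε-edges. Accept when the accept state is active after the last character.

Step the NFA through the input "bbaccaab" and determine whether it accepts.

Answer: REJECT

Trace:
start: ε-closure({0}) = {0,2}
'b' @ 1: {3,4}
'b' @ 2: {1,2,5}  [accepting]
'a' @ 3: {}  — no active states
rest 'ccaab' ignored (set empty)
end set {} — state 1 not in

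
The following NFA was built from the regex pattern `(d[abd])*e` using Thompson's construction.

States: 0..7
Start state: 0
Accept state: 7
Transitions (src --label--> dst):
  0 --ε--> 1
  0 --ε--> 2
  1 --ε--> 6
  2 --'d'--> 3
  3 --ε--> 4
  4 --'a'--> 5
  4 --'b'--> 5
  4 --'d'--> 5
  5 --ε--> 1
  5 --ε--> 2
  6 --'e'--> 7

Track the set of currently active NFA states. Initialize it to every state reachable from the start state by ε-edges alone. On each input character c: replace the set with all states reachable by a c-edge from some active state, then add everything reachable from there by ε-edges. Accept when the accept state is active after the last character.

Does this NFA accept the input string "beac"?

S₀ = ε-closure({0}) = {0,1,2,6}
'b' @ 1: {}  — state set empty
rest 'eac' ignored (set empty)
final: {}; accept 7 not in set

Answer: REJECT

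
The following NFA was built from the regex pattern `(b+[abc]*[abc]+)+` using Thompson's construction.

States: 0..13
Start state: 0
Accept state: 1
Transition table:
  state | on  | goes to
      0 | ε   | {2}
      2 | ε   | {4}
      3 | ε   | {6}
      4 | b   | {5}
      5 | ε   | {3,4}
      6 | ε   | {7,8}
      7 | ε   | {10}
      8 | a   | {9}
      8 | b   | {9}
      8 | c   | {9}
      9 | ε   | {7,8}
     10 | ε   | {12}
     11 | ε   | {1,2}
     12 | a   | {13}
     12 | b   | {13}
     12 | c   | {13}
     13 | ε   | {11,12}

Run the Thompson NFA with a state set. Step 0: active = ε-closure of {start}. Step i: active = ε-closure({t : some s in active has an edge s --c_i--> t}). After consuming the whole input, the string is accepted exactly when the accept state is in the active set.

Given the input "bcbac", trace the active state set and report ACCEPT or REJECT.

Answer: ACCEPT

Derivation:
initial (ε-close {0}): {0,2,4}
'b' @ 1: {3,4,5,6,7,8,10,12}
'c' @ 2: {1,2,4,7,8,9,10,11,12,13}  (accept∈set)
'b' @ 3: {1,2,3,4,5,6,7,8,9,10,11,12,13}  (accept∈set)
'a' @ 4: {1,2,4,7,8,9,10,11,12,13}  (accept∈set)
'c' @ 5: {1,2,4,7,8,9,10,11,12,13}  (accept∈set)
final: {1,2,4,7,8,9,10,11,12,13}; accept 1 in set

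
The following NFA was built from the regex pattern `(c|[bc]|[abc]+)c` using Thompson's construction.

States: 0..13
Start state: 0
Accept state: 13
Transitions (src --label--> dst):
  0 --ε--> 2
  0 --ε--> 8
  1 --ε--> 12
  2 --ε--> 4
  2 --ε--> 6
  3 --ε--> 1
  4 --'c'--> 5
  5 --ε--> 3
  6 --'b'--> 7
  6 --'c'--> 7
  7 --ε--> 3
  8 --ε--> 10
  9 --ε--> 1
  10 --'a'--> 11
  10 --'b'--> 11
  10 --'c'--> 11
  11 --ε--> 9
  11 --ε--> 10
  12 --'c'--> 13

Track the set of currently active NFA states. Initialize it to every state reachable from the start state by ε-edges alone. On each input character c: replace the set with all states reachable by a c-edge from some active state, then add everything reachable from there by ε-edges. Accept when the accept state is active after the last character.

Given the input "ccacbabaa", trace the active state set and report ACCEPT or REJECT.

initial (ε-close {0}): {0,2,4,6,8,10}
'c' @ 1: {1,3,5,7,9,10,11,12}
'c' @ 2: {1,9,10,11,12,13}  (accept∈set)
'a' @ 3: {1,9,10,11,12}
'c' @ 4: {1,9,10,11,12,13}  (accept∈set)
'b' @ 5: {1,9,10,11,12}
'a' @ 6: {1,9,10,11,12}
'b' @ 7: {1,9,10,11,12}
'a' @ 8: {1,9,10,11,12}
'a' @ 9: {1,9,10,11,12}
after full input: {1,9,10,11,12}  (accept=13 not in)

Answer: REJECT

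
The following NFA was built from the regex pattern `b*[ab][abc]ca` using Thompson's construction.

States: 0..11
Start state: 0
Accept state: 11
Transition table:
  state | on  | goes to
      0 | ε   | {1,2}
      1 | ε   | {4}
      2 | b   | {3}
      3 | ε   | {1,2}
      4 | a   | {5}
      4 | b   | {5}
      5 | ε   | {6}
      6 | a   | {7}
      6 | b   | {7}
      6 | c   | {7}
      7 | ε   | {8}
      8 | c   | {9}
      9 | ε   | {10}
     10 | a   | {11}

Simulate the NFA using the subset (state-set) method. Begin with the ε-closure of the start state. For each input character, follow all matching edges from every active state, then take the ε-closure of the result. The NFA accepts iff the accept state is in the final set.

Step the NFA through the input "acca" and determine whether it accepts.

Answer: ACCEPT

Trace:
initial (ε-close {0}): {0,1,2,4}
'a' @ 1: {5,6}
'c' @ 2: {7,8}
'c' @ 3: {9,10}
'a' @ 4: {11}  [accepting]
after full input: {11}  (accept=11 in)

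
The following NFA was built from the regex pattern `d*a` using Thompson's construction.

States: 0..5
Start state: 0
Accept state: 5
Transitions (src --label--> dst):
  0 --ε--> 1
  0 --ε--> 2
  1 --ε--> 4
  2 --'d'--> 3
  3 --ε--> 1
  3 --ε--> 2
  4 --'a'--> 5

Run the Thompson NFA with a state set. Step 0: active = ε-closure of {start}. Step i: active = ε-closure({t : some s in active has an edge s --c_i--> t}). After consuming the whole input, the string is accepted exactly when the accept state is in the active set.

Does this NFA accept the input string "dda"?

Answer: ACCEPT

Derivation:
start: ε-closure({0}) = {0,1,2,4}
'd' @ 1: {1,2,3,4}
'd' @ 2: {1,2,3,4}
'a' @ 3: {5}  ✓accept
after full input: {5}  (accept=5 in)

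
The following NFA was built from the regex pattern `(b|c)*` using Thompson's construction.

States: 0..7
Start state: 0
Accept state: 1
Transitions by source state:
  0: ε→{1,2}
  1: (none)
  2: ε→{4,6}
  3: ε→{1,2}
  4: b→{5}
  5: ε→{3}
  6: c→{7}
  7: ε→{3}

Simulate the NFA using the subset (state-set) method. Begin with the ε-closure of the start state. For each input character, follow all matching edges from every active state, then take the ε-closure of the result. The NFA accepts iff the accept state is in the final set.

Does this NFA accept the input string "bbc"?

initial (ε-close {0}): {0,1,2,4,6}
'b' @ 1: {1,2,3,4,5,6}  [accepting]
'b' @ 2: {1,2,3,4,5,6}  [accepting]
'c' @ 3: {1,2,3,4,6,7}  [accepting]
final: {1,2,3,4,6,7}; accept 1 in set

Answer: ACCEPT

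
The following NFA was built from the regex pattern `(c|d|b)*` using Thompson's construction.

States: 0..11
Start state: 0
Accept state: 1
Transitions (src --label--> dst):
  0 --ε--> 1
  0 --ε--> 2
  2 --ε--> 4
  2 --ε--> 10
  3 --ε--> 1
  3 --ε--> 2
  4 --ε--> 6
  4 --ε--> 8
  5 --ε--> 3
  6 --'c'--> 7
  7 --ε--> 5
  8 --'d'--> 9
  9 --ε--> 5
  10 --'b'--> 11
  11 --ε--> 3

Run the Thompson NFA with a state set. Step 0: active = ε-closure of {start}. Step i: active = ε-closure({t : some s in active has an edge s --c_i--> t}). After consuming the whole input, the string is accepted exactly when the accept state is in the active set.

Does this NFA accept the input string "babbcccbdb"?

Answer: REJECT

Trace:
initial (ε-close {0}): {0,1,2,4,6,8,10}
'b' @ 1: {1,2,3,4,6,8,10,11}  ✓accept
'a' @ 2: {}  — no active states
rest 'bbcccbdb' ignored (set empty)
after full input: {}  (accept=1 not in)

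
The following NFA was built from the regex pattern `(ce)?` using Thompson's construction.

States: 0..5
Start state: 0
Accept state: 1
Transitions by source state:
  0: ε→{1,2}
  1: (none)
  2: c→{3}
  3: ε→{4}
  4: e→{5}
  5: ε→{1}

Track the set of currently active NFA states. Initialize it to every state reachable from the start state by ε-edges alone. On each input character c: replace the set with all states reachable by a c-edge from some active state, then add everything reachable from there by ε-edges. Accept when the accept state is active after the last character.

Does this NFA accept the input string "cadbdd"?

initial (ε-close {0}): {0,1,2}
'c' @ 1: {3,4}
'a' @ 2: {}  — state set empty
rest 'dbdd' ignored (set empty)
end set {} — state 1 not in

Answer: REJECT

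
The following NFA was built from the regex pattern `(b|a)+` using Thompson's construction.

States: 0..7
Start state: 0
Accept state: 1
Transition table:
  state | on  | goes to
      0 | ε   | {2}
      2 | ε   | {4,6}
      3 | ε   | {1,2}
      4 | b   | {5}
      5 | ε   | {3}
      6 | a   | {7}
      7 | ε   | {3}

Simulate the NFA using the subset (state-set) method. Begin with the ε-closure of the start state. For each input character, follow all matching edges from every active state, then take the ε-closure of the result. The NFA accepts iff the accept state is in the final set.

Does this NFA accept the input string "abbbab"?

Answer: ACCEPT

Steps:
S₀ = ε-closure({0}) = {0,2,4,6}
'a' @ 1: {1,2,3,4,6,7}  [accepting]
'b' @ 2: {1,2,3,4,5,6}  [accepting]
'b' @ 3: {1,2,3,4,5,6}  [accepting]
'b' @ 4: {1,2,3,4,5,6}  [accepting]
'a' @ 5: {1,2,3,4,6,7}  [accepting]
'b' @ 6: {1,2,3,4,5,6}  [accepting]
final: {1,2,3,4,5,6}; accept 1 in set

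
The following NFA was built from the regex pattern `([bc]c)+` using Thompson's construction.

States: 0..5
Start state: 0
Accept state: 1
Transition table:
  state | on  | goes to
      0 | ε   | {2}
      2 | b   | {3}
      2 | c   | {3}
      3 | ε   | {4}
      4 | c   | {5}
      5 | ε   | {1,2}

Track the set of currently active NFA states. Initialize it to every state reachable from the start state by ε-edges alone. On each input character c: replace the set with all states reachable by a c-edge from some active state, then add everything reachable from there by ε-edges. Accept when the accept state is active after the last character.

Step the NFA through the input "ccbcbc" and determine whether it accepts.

Answer: ACCEPT

Steps:
initial (ε-close {0}): {0,2}
'c' @ 1: {3,4}
'c' @ 2: {1,2,5}  [accepting]
'b' @ 3: {3,4}
'c' @ 4: {1,2,5}  [accepting]
'b' @ 5: {3,4}
'c' @ 6: {1,2,5}  [accepting]
end set {1,2,5} — state 1 in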